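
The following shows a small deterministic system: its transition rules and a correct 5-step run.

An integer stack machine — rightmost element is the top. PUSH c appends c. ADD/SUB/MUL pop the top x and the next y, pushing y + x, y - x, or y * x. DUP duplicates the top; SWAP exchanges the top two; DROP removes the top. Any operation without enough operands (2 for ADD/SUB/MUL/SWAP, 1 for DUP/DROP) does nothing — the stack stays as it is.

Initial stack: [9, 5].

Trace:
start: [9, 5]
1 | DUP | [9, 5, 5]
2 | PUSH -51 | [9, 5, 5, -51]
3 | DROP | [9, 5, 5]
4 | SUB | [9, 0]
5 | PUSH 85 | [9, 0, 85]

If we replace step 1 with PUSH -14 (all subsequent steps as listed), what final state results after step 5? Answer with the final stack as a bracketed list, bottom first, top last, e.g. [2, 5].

[9, 19, 85]

(re-executing from step 1 with the substitution; state before step 1: [9, 5])
1 | PUSH -14 | [9, 5, -14]
2 | PUSH -51 | [9, 5, -14, -51]
3 | DROP | [9, 5, -14]
4 | SUB | [9, 19]
5 | PUSH 85 | [9, 19, 85]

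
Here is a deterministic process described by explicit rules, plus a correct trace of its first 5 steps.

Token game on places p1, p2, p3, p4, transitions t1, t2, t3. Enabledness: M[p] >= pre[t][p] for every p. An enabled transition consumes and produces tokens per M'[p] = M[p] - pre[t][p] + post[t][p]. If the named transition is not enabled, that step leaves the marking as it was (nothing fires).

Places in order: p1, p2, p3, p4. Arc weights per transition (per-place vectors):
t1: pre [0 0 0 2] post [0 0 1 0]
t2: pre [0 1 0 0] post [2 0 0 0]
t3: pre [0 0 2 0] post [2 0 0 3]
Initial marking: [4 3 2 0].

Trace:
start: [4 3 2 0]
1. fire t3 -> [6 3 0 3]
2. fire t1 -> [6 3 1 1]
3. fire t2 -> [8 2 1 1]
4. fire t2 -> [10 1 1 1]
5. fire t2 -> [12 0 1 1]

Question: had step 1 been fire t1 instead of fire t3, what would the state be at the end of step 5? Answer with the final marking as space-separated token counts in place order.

(re-executing from step 1 with the substitution; state before step 1: [4 3 2 0])
1. fire t1 -> [4 3 2 0]
2. fire t1 -> [4 3 2 0]
3. fire t2 -> [6 2 2 0]
4. fire t2 -> [8 1 2 0]
5. fire t2 -> [10 0 2 0]

10 0 2 0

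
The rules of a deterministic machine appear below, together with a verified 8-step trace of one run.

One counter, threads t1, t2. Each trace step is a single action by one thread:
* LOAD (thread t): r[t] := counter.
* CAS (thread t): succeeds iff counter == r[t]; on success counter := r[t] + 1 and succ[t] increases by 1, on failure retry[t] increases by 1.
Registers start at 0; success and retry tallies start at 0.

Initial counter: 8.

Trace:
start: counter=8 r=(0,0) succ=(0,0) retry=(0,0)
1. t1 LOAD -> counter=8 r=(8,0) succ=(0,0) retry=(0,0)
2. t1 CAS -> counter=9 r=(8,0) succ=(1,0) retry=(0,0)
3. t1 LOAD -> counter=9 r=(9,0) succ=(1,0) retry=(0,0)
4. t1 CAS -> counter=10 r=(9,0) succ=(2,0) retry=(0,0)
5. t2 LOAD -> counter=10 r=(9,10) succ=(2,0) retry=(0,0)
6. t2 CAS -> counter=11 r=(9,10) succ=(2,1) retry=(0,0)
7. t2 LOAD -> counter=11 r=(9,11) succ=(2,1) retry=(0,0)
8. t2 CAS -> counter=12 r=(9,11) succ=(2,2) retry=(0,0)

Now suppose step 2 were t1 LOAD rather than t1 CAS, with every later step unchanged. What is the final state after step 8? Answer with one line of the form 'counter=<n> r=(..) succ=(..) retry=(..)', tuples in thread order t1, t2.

(re-executing from step 2 with the substitution; state before step 2: counter=8 r=(8,0) succ=(0,0) retry=(0,0))
2. t1 LOAD -> counter=8 r=(8,0) succ=(0,0) retry=(0,0)
3. t1 LOAD -> counter=8 r=(8,0) succ=(0,0) retry=(0,0)
4. t1 CAS -> counter=9 r=(8,0) succ=(1,0) retry=(0,0)
5. t2 LOAD -> counter=9 r=(8,9) succ=(1,0) retry=(0,0)
6. t2 CAS -> counter=10 r=(8,9) succ=(1,1) retry=(0,0)
7. t2 LOAD -> counter=10 r=(8,10) succ=(1,1) retry=(0,0)
8. t2 CAS -> counter=11 r=(8,10) succ=(1,2) retry=(0,0)

counter=11 r=(8,10) succ=(1,2) retry=(0,0)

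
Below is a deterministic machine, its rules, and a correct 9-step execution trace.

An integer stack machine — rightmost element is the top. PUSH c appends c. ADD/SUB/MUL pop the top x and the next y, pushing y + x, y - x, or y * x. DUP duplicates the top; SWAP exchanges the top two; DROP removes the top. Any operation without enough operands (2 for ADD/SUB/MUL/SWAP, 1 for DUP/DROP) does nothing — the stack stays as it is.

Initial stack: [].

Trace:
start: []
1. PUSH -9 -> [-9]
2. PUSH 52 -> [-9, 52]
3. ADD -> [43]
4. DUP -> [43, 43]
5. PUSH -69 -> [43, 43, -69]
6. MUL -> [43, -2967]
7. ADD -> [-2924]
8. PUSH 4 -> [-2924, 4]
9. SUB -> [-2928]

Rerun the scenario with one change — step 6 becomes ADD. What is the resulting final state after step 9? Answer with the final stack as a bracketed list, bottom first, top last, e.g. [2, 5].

(re-executing from step 6 with the substitution; state before step 6: [43, 43, -69])
6. ADD -> [43, -26]
7. ADD -> [17]
8. PUSH 4 -> [17, 4]
9. SUB -> [13]

[13]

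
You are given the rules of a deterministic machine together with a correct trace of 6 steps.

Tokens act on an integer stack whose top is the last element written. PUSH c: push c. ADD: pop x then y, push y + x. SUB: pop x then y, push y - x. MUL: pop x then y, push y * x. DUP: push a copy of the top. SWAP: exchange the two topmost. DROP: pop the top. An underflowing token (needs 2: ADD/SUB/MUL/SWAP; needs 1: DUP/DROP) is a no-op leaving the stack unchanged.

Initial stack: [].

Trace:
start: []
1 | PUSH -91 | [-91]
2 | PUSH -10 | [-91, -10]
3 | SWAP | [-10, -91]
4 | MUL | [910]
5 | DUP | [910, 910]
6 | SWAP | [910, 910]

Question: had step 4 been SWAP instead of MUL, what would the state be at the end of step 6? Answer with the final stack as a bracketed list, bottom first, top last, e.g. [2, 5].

(re-executing from step 4 with the substitution; state before step 4: [-10, -91])
4 | SWAP | [-91, -10]
5 | DUP | [-91, -10, -10]
6 | SWAP | [-91, -10, -10]

[-91, -10, -10]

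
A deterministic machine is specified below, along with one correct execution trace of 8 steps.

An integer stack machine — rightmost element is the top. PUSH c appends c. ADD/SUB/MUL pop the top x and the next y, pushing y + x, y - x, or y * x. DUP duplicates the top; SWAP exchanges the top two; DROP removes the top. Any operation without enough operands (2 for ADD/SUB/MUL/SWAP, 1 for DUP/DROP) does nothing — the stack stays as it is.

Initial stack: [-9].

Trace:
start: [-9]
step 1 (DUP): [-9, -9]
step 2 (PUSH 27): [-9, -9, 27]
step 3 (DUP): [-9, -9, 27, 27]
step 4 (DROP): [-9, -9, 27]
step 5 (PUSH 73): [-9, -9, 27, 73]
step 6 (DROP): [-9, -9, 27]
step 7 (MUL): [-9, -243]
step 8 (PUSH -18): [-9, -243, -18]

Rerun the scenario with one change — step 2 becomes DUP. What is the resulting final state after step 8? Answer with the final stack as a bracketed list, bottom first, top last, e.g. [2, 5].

(re-executing from step 2 with the substitution; state before step 2: [-9, -9])
step 2 (DUP): [-9, -9, -9]
step 3 (DUP): [-9, -9, -9, -9]
step 4 (DROP): [-9, -9, -9]
step 5 (PUSH 73): [-9, -9, -9, 73]
step 6 (DROP): [-9, -9, -9]
step 7 (MUL): [-9, 81]
step 8 (PUSH -18): [-9, 81, -18]

[-9, 81, -18]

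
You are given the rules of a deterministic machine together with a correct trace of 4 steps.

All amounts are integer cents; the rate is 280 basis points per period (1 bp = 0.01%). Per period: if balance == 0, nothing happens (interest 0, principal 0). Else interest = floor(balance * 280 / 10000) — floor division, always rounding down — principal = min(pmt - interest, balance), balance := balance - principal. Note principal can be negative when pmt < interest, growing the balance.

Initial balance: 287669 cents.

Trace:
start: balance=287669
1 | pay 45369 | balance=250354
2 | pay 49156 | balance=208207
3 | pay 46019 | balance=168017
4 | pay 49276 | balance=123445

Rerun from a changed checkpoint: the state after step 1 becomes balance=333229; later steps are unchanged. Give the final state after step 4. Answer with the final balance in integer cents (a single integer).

213479

state after step 1 := balance=333229
2 | pay 49156 | balance=293403
3 | pay 46019 | balance=255599
4 | pay 49276 | balance=213479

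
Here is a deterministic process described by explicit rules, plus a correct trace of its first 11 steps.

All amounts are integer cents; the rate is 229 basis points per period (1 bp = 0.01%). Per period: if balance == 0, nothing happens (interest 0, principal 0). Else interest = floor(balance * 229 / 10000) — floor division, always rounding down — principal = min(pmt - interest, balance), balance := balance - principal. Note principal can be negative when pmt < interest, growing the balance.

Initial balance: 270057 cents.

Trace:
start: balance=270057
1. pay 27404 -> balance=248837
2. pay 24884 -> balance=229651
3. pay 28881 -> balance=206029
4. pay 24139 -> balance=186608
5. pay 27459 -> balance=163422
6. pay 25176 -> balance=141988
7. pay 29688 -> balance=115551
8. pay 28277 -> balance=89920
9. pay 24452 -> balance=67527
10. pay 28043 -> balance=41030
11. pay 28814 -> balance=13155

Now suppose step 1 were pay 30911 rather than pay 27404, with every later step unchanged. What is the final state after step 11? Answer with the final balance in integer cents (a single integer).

8757

(re-executing from step 1 with the substitution; state before step 1: balance=270057)
1. pay 30911 -> balance=245330
2. pay 24884 -> balance=226064
3. pay 28881 -> balance=202359
4. pay 24139 -> balance=182854
5. pay 27459 -> balance=159582
6. pay 25176 -> balance=138060
7. pay 29688 -> balance=111533
8. pay 28277 -> balance=85810
9. pay 24452 -> balance=63323
10. pay 28043 -> balance=36730
11. pay 28814 -> balance=8757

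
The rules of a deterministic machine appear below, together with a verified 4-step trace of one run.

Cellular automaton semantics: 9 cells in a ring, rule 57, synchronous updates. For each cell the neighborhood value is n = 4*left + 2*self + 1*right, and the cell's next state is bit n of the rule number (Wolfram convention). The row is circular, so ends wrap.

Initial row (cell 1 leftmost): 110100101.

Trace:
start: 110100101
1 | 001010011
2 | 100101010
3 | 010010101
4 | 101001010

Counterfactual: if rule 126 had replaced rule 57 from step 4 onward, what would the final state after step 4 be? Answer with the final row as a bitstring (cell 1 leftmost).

(re-executing step 4 under rule 126; state before step 4: 010010101)
4 | 111111111

111111111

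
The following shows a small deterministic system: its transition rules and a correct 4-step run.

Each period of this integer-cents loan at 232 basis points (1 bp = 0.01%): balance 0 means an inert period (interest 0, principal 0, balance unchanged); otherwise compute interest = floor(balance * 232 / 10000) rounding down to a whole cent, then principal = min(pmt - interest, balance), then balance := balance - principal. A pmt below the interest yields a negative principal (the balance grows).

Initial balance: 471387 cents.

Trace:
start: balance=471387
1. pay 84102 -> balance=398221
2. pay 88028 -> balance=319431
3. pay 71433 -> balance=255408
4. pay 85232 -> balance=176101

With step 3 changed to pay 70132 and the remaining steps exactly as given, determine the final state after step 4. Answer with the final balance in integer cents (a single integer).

177432

(re-executing from step 3 with the substitution; state before step 3: balance=319431)
3. pay 70132 -> balance=256709
4. pay 85232 -> balance=177432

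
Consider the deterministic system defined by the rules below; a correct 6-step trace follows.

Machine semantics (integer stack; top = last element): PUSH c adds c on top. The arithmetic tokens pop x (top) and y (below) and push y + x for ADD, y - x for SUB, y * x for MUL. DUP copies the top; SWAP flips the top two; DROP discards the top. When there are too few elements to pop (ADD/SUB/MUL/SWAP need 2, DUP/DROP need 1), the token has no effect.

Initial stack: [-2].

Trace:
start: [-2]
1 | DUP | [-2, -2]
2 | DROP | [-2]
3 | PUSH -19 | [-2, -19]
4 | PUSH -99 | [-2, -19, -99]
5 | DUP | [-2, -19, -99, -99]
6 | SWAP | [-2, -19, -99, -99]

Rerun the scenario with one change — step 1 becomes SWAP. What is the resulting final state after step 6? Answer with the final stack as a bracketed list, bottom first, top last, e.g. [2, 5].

(re-executing from step 1 with the substitution; state before step 1: [-2])
1 | SWAP | [-2]
2 | DROP | []
3 | PUSH -19 | [-19]
4 | PUSH -99 | [-19, -99]
5 | DUP | [-19, -99, -99]
6 | SWAP | [-19, -99, -99]

[-19, -99, -99]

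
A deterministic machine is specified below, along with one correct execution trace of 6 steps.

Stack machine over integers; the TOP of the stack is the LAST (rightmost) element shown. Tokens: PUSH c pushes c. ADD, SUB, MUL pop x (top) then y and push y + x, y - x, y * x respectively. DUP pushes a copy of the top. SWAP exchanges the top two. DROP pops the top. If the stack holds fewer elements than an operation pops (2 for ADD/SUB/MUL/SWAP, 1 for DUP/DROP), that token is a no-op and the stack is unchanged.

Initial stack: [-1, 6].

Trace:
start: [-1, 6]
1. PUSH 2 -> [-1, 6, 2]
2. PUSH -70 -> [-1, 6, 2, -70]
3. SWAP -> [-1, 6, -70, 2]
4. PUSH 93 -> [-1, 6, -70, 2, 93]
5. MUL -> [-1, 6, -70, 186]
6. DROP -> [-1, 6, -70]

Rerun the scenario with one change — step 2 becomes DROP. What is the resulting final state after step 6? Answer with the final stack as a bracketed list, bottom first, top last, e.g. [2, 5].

[6]

(re-executing from step 2 with the substitution; state before step 2: [-1, 6, 2])
2. DROP -> [-1, 6]
3. SWAP -> [6, -1]
4. PUSH 93 -> [6, -1, 93]
5. MUL -> [6, -93]
6. DROP -> [6]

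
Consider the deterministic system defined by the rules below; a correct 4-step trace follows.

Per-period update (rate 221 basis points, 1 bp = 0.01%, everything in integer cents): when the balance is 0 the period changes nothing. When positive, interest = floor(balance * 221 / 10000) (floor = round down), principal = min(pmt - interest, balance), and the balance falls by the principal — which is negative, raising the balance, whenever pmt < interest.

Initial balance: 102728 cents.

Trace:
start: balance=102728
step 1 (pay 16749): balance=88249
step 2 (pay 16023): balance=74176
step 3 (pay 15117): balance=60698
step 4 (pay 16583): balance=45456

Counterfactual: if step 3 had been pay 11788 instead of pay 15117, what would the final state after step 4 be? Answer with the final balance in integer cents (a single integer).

(re-executing from step 3 with the substitution; state before step 3: balance=74176)
step 3 (pay 11788): balance=64027
step 4 (pay 16583): balance=48858

48858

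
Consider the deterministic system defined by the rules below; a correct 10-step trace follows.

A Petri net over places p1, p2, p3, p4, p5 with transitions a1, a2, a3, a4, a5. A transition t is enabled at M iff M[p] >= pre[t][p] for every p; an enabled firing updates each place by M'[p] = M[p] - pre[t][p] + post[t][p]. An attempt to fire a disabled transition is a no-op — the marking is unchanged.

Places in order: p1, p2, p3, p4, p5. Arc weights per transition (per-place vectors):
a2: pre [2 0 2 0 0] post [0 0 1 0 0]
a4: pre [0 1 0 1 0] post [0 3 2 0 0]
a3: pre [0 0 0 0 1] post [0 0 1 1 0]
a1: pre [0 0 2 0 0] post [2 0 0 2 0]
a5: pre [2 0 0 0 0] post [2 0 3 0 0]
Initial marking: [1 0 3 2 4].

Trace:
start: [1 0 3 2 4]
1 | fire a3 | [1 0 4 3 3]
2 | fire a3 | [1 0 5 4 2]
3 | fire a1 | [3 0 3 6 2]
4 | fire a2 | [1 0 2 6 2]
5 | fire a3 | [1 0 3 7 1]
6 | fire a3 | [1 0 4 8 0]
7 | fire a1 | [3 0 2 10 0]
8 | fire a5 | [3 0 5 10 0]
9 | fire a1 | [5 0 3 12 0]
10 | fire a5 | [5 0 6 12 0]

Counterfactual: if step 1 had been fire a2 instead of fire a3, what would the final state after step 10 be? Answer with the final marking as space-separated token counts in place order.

(re-executing from step 1 with the substitution; state before step 1: [1 0 3 2 4])
1 | fire a2 | [1 0 3 2 4]
2 | fire a3 | [1 0 4 3 3]
3 | fire a1 | [3 0 2 5 3]
4 | fire a2 | [1 0 1 5 3]
5 | fire a3 | [1 0 2 6 2]
6 | fire a3 | [1 0 3 7 1]
7 | fire a1 | [3 0 1 9 1]
8 | fire a5 | [3 0 4 9 1]
9 | fire a1 | [5 0 2 11 1]
10 | fire a5 | [5 0 5 11 1]

5 0 5 11 1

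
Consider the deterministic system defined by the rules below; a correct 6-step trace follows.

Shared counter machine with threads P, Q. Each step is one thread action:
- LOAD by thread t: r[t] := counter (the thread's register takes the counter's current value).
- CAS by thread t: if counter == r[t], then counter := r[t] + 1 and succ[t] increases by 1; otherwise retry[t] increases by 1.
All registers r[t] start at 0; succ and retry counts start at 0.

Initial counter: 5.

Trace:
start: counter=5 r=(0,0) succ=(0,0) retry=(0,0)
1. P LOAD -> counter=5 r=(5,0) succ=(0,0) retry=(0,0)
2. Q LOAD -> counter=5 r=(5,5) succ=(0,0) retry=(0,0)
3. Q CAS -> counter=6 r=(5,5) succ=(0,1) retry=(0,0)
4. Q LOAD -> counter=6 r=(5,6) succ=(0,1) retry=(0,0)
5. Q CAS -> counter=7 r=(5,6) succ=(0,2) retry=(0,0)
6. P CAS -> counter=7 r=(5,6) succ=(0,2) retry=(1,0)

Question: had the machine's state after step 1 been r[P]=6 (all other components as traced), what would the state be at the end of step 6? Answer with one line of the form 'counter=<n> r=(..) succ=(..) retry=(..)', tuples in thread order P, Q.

state after step 1 := counter=5 r=(6,0) succ=(0,0) retry=(0,0)
2. Q LOAD -> counter=5 r=(6,5) succ=(0,0) retry=(0,0)
3. Q CAS -> counter=6 r=(6,5) succ=(0,1) retry=(0,0)
4. Q LOAD -> counter=6 r=(6,6) succ=(0,1) retry=(0,0)
5. Q CAS -> counter=7 r=(6,6) succ=(0,2) retry=(0,0)
6. P CAS -> counter=7 r=(6,6) succ=(0,2) retry=(1,0)

counter=7 r=(6,6) succ=(0,2) retry=(1,0)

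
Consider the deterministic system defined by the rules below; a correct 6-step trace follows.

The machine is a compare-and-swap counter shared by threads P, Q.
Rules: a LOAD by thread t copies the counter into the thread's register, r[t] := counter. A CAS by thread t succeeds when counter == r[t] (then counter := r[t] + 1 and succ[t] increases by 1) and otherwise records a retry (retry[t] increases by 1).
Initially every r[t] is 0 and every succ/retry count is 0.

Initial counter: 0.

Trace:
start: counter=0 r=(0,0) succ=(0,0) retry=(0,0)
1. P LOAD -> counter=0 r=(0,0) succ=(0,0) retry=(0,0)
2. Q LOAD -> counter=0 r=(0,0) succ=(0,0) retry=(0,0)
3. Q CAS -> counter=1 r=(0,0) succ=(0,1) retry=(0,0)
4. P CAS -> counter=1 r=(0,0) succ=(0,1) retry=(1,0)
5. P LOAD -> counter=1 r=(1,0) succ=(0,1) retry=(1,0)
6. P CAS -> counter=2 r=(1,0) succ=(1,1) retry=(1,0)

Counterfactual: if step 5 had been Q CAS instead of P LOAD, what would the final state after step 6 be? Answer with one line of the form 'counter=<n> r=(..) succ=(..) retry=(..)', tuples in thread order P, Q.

counter=1 r=(0,0) succ=(0,1) retry=(2,1)

(re-executing from step 5 with the substitution; state before step 5: counter=1 r=(0,0) succ=(0,1) retry=(1,0))
5. Q CAS -> counter=1 r=(0,0) succ=(0,1) retry=(1,1)
6. P CAS -> counter=1 r=(0,0) succ=(0,1) retry=(2,1)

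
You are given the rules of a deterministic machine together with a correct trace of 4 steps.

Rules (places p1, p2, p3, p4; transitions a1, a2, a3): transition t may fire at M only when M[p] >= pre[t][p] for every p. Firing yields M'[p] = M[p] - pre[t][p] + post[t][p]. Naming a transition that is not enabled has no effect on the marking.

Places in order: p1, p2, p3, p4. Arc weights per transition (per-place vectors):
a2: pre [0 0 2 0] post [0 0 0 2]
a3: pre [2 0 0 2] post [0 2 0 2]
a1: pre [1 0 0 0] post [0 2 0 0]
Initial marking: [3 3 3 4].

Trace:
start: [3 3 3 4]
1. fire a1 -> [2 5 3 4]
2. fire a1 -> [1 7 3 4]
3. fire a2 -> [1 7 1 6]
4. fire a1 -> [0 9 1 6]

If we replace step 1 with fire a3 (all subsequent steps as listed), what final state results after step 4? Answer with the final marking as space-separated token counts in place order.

0 7 1 6

(re-executing from step 1 with the substitution; state before step 1: [3 3 3 4])
1. fire a3 -> [1 5 3 4]
2. fire a1 -> [0 7 3 4]
3. fire a2 -> [0 7 1 6]
4. fire a1 -> [0 7 1 6]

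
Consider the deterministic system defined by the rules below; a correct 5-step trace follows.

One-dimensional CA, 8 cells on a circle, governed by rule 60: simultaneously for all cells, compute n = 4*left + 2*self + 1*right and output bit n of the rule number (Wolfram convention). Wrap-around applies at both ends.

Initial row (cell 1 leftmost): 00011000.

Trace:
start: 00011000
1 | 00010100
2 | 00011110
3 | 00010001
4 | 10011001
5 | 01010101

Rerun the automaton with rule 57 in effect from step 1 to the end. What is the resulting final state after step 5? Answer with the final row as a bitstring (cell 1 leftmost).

(re-executing steps 1..5 under rule 57; state before step 1: 00011000)
1 | 11010111
2 | 00101100
3 | 10011011
4 | 01010110
5 | 00101101

00101101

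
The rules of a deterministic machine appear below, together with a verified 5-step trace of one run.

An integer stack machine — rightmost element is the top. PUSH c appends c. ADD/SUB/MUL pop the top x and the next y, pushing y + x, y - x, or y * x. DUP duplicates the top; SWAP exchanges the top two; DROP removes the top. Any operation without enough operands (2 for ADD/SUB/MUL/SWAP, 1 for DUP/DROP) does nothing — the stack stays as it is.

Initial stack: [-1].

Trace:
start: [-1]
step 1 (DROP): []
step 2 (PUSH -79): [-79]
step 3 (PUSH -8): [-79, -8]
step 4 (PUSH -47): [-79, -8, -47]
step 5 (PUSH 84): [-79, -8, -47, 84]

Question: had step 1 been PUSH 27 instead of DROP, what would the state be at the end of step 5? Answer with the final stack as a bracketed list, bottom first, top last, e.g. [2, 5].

(re-executing from step 1 with the substitution; state before step 1: [-1])
step 1 (PUSH 27): [-1, 27]
step 2 (PUSH -79): [-1, 27, -79]
step 3 (PUSH -8): [-1, 27, -79, -8]
step 4 (PUSH -47): [-1, 27, -79, -8, -47]
step 5 (PUSH 84): [-1, 27, -79, -8, -47, 84]

[-1, 27, -79, -8, -47, 84]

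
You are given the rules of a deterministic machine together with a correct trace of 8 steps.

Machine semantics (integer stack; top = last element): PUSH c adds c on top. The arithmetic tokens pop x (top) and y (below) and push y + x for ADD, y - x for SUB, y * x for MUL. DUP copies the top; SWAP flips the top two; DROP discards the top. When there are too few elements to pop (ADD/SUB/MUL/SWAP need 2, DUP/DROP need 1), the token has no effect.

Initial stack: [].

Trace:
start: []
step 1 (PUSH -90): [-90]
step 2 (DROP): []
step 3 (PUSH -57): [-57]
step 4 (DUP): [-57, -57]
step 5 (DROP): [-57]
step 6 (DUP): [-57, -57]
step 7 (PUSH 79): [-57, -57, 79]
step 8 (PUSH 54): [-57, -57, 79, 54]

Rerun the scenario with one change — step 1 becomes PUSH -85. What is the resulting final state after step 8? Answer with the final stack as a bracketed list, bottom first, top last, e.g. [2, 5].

[-57, -57, 79, 54]

(re-executing from step 1 with the substitution; state before step 1: [])
step 1 (PUSH -85): [-85]
step 2 (DROP): []
step 3 (PUSH -57): [-57]
step 4 (DUP): [-57, -57]
step 5 (DROP): [-57]
step 6 (DUP): [-57, -57]
step 7 (PUSH 79): [-57, -57, 79]
step 8 (PUSH 54): [-57, -57, 79, 54]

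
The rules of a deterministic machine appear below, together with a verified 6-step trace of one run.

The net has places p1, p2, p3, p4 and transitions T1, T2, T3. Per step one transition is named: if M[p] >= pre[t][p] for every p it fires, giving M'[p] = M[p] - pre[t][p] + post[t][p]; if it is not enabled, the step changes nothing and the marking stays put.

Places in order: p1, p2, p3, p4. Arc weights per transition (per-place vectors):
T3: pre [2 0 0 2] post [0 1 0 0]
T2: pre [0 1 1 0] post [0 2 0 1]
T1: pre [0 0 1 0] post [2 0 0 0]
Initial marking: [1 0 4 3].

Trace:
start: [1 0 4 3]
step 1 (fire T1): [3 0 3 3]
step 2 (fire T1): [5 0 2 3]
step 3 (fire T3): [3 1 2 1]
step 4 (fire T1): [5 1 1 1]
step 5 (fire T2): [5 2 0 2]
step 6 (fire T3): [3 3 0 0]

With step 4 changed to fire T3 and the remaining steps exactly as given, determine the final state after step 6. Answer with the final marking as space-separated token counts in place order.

1 3 1 0

(re-executing from step 4 with the substitution; state before step 4: [3 1 2 1])
step 4 (fire T3): [3 1 2 1]
step 5 (fire T2): [3 2 1 2]
step 6 (fire T3): [1 3 1 0]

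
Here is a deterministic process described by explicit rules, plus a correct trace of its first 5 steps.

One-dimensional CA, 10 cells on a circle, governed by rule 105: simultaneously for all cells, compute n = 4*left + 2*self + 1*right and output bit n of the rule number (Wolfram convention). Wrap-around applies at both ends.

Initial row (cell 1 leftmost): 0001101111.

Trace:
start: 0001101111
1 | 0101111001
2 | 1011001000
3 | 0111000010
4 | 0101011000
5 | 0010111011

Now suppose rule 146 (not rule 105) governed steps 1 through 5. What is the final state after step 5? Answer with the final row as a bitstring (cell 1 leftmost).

1010000101

(re-executing steps 1..5 under rule 146; state before step 1: 0001101111)
1 | 1010000110
2 | 0001001000
3 | 0010110100
4 | 0100000010
5 | 1010000101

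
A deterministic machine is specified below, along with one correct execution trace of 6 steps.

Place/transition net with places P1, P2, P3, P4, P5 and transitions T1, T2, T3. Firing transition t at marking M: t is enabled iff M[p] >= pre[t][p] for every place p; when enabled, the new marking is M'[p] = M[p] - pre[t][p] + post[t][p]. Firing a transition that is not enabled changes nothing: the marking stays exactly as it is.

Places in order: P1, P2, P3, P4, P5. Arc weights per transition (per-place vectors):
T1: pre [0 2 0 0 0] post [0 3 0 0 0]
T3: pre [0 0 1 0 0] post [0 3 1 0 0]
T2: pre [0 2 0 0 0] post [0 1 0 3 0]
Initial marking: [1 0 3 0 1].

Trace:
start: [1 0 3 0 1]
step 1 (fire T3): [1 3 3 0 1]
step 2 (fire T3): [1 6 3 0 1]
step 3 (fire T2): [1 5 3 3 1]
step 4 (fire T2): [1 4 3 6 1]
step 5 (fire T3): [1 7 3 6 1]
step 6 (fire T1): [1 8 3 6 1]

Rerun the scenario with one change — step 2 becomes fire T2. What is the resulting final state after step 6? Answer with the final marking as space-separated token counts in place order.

1 5 3 6 1

(re-executing from step 2 with the substitution; state before step 2: [1 3 3 0 1])
step 2 (fire T2): [1 2 3 3 1]
step 3 (fire T2): [1 1 3 6 1]
step 4 (fire T2): [1 1 3 6 1]
step 5 (fire T3): [1 4 3 6 1]
step 6 (fire T1): [1 5 3 6 1]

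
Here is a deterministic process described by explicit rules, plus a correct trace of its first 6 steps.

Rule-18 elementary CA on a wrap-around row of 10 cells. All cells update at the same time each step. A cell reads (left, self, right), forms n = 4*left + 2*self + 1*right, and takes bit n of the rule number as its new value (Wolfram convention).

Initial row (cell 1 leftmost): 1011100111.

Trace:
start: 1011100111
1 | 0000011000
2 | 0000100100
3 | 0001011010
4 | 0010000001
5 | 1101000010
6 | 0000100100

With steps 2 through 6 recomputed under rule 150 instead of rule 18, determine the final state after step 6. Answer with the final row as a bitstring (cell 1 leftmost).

1101100110

(re-executing steps 2..6 under rule 150; state before step 2: 0000011000)
2 | 0000100100
3 | 0001111110
4 | 0010111101
5 | 1110011001
6 | 1101100110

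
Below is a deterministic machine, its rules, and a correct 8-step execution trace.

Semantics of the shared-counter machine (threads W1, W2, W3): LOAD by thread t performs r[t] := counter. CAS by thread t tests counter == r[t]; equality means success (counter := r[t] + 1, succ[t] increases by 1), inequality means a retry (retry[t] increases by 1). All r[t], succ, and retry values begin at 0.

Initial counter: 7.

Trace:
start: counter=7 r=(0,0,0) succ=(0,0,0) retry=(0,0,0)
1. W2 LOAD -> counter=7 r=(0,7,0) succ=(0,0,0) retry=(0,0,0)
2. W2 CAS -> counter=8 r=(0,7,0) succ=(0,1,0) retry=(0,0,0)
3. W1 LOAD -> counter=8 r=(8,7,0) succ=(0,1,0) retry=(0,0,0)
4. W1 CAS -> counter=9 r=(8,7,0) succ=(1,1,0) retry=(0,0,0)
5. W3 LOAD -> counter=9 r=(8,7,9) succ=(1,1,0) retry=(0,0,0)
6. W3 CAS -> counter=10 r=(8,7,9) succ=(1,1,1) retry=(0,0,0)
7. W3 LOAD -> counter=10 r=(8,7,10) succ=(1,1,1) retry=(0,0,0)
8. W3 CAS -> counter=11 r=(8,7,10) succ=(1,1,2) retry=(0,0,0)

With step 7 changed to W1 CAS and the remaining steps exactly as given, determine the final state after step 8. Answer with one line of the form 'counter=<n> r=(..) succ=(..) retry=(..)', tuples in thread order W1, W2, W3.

(re-executing from step 7 with the substitution; state before step 7: counter=10 r=(8,7,9) succ=(1,1,1) retry=(0,0,0))
7. W1 CAS -> counter=10 r=(8,7,9) succ=(1,1,1) retry=(1,0,0)
8. W3 CAS -> counter=10 r=(8,7,9) succ=(1,1,1) retry=(1,0,1)

counter=10 r=(8,7,9) succ=(1,1,1) retry=(1,0,1)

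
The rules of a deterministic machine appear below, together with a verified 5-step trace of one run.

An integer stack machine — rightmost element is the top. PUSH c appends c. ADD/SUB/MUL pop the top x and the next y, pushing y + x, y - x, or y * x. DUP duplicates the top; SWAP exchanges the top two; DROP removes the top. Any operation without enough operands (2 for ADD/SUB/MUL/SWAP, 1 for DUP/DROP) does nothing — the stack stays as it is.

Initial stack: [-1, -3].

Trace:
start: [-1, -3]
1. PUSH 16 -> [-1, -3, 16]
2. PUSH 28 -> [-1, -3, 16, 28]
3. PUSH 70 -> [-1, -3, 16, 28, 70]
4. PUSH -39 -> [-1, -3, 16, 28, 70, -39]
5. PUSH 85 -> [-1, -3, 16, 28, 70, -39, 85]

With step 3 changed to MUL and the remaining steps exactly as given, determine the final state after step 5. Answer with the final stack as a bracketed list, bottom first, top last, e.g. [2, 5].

(re-executing from step 3 with the substitution; state before step 3: [-1, -3, 16, 28])
3. MUL -> [-1, -3, 448]
4. PUSH -39 -> [-1, -3, 448, -39]
5. PUSH 85 -> [-1, -3, 448, -39, 85]

[-1, -3, 448, -39, 85]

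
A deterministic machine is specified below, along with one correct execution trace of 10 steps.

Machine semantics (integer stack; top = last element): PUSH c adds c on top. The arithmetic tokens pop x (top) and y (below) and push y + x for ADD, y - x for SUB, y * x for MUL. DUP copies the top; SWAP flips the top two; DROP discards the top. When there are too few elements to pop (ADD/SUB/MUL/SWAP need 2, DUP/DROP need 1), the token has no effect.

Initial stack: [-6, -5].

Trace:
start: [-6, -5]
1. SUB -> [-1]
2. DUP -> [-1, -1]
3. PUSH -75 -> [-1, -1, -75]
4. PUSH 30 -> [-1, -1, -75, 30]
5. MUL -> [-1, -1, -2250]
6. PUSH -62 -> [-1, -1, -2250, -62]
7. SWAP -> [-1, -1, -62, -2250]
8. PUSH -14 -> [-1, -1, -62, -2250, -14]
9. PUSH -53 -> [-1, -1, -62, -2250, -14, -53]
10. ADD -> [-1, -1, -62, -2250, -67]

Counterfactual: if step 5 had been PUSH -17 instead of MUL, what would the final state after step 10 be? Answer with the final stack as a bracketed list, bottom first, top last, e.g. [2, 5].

[-1, -1, -75, 30, -62, -17, -67]

(re-executing from step 5 with the substitution; state before step 5: [-1, -1, -75, 30])
5. PUSH -17 -> [-1, -1, -75, 30, -17]
6. PUSH -62 -> [-1, -1, -75, 30, -17, -62]
7. SWAP -> [-1, -1, -75, 30, -62, -17]
8. PUSH -14 -> [-1, -1, -75, 30, -62, -17, -14]
9. PUSH -53 -> [-1, -1, -75, 30, -62, -17, -14, -53]
10. ADD -> [-1, -1, -75, 30, -62, -17, -67]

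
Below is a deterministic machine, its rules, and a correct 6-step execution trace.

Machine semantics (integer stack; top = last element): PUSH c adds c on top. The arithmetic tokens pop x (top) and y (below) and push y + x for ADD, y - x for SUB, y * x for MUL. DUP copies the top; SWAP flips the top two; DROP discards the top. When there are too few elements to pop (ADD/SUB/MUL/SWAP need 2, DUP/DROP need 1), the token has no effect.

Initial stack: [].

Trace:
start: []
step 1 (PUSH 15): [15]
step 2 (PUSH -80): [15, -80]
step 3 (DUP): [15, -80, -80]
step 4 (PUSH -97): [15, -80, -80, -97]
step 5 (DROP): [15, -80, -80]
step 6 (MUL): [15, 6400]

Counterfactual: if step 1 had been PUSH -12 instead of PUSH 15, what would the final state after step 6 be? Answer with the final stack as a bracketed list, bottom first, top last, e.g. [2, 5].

[-12, 6400]

(re-executing from step 1 with the substitution; state before step 1: [])
step 1 (PUSH -12): [-12]
step 2 (PUSH -80): [-12, -80]
step 3 (DUP): [-12, -80, -80]
step 4 (PUSH -97): [-12, -80, -80, -97]
step 5 (DROP): [-12, -80, -80]
step 6 (MUL): [-12, 6400]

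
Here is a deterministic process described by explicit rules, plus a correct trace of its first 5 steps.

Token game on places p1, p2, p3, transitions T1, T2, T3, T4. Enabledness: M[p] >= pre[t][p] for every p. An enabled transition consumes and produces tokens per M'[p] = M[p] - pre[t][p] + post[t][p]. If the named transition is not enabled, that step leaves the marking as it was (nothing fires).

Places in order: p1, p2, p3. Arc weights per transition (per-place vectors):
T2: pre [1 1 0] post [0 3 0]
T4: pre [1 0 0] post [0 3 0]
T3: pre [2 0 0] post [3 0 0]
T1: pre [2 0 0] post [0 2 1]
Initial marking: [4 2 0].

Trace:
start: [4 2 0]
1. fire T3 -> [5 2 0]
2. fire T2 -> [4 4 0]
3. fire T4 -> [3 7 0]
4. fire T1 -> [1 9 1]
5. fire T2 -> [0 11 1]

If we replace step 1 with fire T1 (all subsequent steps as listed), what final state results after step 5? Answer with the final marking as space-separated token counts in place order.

0 9 1

(re-executing from step 1 with the substitution; state before step 1: [4 2 0])
1. fire T1 -> [2 4 1]
2. fire T2 -> [1 6 1]
3. fire T4 -> [0 9 1]
4. fire T1 -> [0 9 1]
5. fire T2 -> [0 9 1]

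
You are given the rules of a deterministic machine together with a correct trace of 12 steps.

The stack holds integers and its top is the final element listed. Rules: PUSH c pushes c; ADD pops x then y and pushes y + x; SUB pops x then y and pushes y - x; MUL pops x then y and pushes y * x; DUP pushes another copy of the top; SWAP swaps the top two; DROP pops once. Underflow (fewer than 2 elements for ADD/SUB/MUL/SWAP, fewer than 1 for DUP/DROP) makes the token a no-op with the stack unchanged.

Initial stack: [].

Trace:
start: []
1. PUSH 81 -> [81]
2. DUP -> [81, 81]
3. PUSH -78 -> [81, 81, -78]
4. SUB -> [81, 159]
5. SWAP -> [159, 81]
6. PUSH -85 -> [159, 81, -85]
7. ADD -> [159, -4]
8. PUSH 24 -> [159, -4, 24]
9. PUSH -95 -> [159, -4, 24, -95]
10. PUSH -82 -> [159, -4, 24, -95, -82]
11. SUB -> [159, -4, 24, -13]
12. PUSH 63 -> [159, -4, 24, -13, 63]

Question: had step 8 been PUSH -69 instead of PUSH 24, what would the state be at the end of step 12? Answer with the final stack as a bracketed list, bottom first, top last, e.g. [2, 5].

(re-executing from step 8 with the substitution; state before step 8: [159, -4])
8. PUSH -69 -> [159, -4, -69]
9. PUSH -95 -> [159, -4, -69, -95]
10. PUSH -82 -> [159, -4, -69, -95, -82]
11. SUB -> [159, -4, -69, -13]
12. PUSH 63 -> [159, -4, -69, -13, 63]

[159, -4, -69, -13, 63]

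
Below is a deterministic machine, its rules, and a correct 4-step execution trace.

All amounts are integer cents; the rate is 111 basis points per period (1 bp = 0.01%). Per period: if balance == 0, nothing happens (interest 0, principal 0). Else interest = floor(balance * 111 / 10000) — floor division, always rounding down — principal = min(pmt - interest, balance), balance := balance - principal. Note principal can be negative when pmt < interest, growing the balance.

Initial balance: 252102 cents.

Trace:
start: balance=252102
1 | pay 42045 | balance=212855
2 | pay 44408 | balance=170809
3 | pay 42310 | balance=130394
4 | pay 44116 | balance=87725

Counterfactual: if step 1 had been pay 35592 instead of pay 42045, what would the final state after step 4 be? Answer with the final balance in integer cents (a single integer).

(re-executing from step 1 with the substitution; state before step 1: balance=252102)
1 | pay 35592 | balance=219308
2 | pay 44408 | balance=177334
3 | pay 42310 | balance=136992
4 | pay 44116 | balance=94396

94396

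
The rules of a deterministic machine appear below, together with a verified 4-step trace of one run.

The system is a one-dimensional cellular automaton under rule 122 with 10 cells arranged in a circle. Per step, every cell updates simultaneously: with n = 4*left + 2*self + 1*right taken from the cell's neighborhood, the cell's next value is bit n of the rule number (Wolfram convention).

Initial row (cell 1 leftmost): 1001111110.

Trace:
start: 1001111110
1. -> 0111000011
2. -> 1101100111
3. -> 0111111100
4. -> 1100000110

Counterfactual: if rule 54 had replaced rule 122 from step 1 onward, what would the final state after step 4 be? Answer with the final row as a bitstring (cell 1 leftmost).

1100011000

(re-executing steps 1..4 under rule 54; state before step 1: 1001111110)
1. -> 1110000001
2. -> 0001000010
3. -> 0011100111
4. -> 1100011000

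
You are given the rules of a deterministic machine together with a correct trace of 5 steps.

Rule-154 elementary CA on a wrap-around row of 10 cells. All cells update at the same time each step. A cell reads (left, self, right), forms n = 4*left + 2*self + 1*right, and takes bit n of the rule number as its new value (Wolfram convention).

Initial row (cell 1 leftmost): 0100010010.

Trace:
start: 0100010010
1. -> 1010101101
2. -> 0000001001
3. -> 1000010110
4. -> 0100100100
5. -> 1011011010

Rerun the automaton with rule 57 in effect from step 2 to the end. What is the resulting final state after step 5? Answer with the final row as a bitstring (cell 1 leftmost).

1011011010

(re-executing steps 2..5 under rule 57; state before step 2: 1010101101)
2. -> 0101011011
3. -> 1010110110
4. -> 0101101101
5. -> 1011011010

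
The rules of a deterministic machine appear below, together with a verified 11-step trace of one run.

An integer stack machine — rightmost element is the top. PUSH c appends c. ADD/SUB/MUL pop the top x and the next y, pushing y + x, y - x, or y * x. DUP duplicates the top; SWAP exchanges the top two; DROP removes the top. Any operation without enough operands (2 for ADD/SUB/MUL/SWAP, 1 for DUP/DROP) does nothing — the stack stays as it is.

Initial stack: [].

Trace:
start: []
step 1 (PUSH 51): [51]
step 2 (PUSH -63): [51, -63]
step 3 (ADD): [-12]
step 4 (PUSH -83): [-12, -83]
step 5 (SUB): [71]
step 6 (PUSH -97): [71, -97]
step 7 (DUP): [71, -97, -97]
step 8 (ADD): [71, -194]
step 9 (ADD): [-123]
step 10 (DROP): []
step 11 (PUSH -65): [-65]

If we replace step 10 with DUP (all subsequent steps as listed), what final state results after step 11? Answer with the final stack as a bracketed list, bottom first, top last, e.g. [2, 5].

(re-executing from step 10 with the substitution; state before step 10: [-123])
step 10 (DUP): [-123, -123]
step 11 (PUSH -65): [-123, -123, -65]

[-123, -123, -65]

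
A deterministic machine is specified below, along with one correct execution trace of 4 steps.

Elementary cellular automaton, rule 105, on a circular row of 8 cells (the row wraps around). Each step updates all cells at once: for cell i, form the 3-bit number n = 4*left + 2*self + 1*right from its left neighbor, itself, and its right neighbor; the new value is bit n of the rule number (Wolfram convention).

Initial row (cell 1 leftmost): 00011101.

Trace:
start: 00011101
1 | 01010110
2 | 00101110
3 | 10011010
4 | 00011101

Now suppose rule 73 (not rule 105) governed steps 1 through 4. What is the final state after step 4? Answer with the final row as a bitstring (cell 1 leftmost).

01000101

(re-executing steps 1..4 under rule 73; state before step 1: 00011101)
1 | 01010100
2 | 00000001
3 | 01111100
4 | 01000101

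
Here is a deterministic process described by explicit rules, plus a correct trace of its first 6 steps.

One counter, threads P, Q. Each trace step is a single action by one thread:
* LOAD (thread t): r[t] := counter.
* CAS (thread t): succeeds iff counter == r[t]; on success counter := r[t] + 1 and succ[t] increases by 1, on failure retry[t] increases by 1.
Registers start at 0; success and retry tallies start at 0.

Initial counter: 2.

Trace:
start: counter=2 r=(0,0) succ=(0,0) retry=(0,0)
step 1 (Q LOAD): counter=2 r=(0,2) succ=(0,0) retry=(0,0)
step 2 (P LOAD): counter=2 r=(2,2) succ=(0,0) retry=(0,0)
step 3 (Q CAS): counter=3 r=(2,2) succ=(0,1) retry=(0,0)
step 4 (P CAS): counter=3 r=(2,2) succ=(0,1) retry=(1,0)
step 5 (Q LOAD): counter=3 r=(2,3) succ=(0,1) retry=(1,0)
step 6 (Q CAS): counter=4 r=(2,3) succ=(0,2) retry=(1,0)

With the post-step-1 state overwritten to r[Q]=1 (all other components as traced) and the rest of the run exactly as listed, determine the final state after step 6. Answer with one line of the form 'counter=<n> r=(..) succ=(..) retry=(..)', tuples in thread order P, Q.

state after step 1 := counter=2 r=(0,1) succ=(0,0) retry=(0,0)
step 2 (P LOAD): counter=2 r=(2,1) succ=(0,0) retry=(0,0)
step 3 (Q CAS): counter=2 r=(2,1) succ=(0,0) retry=(0,1)
step 4 (P CAS): counter=3 r=(2,1) succ=(1,0) retry=(0,1)
step 5 (Q LOAD): counter=3 r=(2,3) succ=(1,0) retry=(0,1)
step 6 (Q CAS): counter=4 r=(2,3) succ=(1,1) retry=(0,1)

counter=4 r=(2,3) succ=(1,1) retry=(0,1)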